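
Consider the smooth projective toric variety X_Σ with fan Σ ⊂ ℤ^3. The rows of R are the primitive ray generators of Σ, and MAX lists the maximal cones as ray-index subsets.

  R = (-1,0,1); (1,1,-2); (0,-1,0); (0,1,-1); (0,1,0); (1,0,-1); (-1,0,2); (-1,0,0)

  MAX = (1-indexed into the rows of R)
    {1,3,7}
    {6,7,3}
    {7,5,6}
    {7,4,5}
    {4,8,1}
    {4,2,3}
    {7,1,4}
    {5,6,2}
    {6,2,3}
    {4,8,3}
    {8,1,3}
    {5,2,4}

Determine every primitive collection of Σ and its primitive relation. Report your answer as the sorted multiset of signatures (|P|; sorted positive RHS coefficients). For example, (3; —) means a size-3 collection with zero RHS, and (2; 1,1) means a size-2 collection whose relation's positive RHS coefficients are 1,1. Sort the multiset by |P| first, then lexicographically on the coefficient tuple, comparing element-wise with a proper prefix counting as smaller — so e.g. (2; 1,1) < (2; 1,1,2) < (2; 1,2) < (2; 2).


Primitive collections (12):

  {1,6}:  v_{1} + v_{6} = 0 — sig = (2; —)
  {3,5}:  v_{3} + v_{5} = 0 — sig = (2; —)
  {1,2}:  v_{1} + v_{2} = v_{4} — sig = (2; 1)
  {2,7}:  v_{2} + v_{7} = v_{5} — sig = (2; 1)
  {4,6}:  v_{4} + v_{6} = v_{2} — sig = (2; 1)
  {1,5}:  v_{1} + v_{5} = v_{4} + v_{7} — sig = (2; 1,1)
  {5,8}:  v_{5} + v_{8} = v_{1} + v_{4} — sig = (2; 1,1)
  {6,8}:  v_{6} + v_{8} = v_{3} + v_{4} — sig = (2; 1,1)
  {2,8}:  v_{2} + v_{8} = v_{3} + 2·v_{4} — sig = (2; 1,2)
  {7,8}:  v_{7} + v_{8} = 2·v_{1} — sig = (2; 2)
  {1,3,4}:  v_{1} + v_{3} + v_{4} = v_{8} — sig = (3; 1)
  {3,4,7}:  v_{3} + v_{4} + v_{7} = v_{1} — sig = (3; 1)

Hence PRS(X_Σ) =
    |P|=2: 10 collections, coeffs (), (), (1), (1), (1), (1,1), (1,1), (1,1), (1,2), (2)
    |P|=3: 2 collections, coeffs (1), (1)


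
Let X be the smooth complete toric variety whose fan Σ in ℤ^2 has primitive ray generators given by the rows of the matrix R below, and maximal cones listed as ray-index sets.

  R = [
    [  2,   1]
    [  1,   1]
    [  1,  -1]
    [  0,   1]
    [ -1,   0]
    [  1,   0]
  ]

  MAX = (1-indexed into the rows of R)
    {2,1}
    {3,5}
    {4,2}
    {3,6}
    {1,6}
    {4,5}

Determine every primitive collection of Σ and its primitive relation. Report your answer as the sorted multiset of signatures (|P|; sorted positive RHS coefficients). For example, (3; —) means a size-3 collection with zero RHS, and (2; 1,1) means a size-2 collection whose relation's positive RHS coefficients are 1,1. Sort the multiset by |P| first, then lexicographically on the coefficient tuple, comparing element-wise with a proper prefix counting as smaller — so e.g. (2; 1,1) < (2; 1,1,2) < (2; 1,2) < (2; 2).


9 minimal non-faces of Δ(Σ) (on 6 rays):

  • {5,6}:  v_{5} + v_{6} = 0 — sig = (2; —)
  • {1,5}:  v_{1} + v_{5} = v_{2} — sig = (2; 1)
  • {2,5}:  v_{2} + v_{5} = v_{4} — sig = (2; 1)
  • {2,6}:  v_{2} + v_{6} = v_{1} — sig = (2; 1)
  • {3,4}:  v_{3} + v_{4} = v_{6} — sig = (2; 1)
  • {4,6}:  v_{4} + v_{6} = v_{2} — sig = (2; 1)
  • {1,4}:  v_{1} + v_{4} = 2·v_{2} — sig = (2; 2)
  • {2,3}:  v_{2} + v_{3} = 2·v_{6} — sig = (2; 2)
  • {1,3}:  v_{1} + v_{3} = 3·v_{6} — sig = (2; 3)

Sorted signature multiset PRS(X):
{ (2; —),  (2; 1) ×5,  (2; 2) ×2,  (2; 3) }


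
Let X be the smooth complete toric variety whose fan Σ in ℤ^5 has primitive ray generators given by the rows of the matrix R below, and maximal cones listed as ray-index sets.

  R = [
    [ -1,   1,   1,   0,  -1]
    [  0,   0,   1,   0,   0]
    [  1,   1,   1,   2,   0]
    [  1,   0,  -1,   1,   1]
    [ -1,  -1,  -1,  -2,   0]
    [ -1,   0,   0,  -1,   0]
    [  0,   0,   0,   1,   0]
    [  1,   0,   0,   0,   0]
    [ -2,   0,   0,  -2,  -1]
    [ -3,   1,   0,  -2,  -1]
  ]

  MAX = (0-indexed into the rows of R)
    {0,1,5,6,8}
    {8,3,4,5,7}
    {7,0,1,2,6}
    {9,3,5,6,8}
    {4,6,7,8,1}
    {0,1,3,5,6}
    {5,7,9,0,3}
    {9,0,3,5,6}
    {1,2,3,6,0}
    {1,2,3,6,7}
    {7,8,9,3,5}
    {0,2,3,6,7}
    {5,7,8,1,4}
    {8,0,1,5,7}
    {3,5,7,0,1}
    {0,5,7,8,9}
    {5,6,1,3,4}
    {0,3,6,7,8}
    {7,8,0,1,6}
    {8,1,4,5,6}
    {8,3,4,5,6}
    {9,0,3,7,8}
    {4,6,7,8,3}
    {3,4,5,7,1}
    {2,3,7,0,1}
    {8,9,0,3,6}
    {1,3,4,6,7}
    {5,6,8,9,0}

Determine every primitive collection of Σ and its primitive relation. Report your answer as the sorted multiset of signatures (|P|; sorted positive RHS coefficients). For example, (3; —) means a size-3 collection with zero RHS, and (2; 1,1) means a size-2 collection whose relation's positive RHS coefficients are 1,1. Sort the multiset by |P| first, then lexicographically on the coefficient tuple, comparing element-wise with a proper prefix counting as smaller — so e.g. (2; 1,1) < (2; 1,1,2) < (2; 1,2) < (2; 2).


Primitive collections (12):

  P = {2,4}:  v_{2} + v_{4} = 0 ; sig = (2; —)
  P = {0,4}:  v_{0} + v_{4} = v_{8} ; sig = (2; 1)
  P = {2,8}:  v_{2} + v_{8} = v_{0} ; sig = (2; 1)
  P = {2,5}:  v_{2} + v_{5} = v_{0} + v_{1} + v_{3} ; sig = (2; 1,1,1)
  P = {2,9}:  v_{2} + v_{9} = 2·v_{0} + v_{3} + v_{5} ; sig = (2; 1,1,2)
  P = {4,9}:  v_{4} + v_{9} = v_{3} + v_{5} + 2·v_{8} ; sig = (2; 1,1,2)
  P = {1,9}:  v_{1} + v_{9} = v_{0} + 2·v_{5} ; sig = (2; 1,2)
  P = {5,6,7}:  v_{5} + v_{6} + v_{7} = 0 ; sig = (3; —)
  P = {1,3,8}:  v_{1} + v_{3} + v_{8} = v_{5} ; sig = (3; 1)
  P = {6,7,9}:  v_{6} + v_{7} + v_{9} = v_{0} + v_{3} + v_{8} ; sig = (3; 1,1,1)
  P = {0,3,5,8}:  v_{0} + v_{3} + v_{5} + v_{8} = v_{9} ; sig = (4; 1)
  P = {0,1,3,6,7}:  v_{0} + v_{1} + v_{3} + v_{6} + v_{7} = v_{2} ; sig = (5; 1)

Sorted signature multiset PRS(X):
[(2; —), (2; 1), (2; 1), (2; 1,1,1), (2; 1,1,2), (2; 1,1,2), (2; 1,2), (3; —), (3; 1), (3; 1,1,1), (4; 1), (5; 1)]


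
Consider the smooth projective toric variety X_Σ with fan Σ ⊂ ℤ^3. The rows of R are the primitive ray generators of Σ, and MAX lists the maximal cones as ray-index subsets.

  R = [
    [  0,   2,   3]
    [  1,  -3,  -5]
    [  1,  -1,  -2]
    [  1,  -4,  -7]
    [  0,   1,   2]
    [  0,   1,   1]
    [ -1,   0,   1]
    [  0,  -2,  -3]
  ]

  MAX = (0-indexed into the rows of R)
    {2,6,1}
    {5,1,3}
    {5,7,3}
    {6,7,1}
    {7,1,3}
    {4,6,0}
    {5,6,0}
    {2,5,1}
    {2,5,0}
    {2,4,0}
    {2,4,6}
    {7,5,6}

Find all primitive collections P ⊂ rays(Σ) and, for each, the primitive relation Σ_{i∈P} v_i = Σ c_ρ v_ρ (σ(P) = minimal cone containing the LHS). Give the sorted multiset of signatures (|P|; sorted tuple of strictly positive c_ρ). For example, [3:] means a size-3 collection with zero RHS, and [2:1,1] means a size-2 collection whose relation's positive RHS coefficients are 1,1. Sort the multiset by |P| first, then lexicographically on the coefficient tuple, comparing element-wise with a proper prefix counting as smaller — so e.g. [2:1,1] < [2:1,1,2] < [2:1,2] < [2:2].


|primitive collections| = 14. Relations:

  • {0,7}:  v_{0} + v_{7} = 0  so sig = [2:]
  • {0,1}:  v_{0} + v_{1} = v_{2}  so sig = [2:1]
  • {2,7}:  v_{2} + v_{7} = v_{1}  so sig = [2:1]
  • {3,4}:  v_{3} + v_{4} = v_{1}  so sig = [2:1]
  • {4,5}:  v_{4} + v_{5} = v_{0}  so sig = [2:1]
  • {0,3}:  v_{0} + v_{3} = v_{1} + v_{5}  so sig = [2:1,1]
  • {4,7}:  v_{4} + v_{7} = v_{2} + v_{6}  so sig = [2:1,1]
  • {1,4}:  v_{1} + v_{4} = 2·v_{2} + v_{6}  so sig = [2:1,2]
  • {2,3}:  v_{2} + v_{3} = 2·v_{1} + v_{5}  so sig = [2:1,2]
  • {3,6}:  v_{3} + v_{6} = 2·v_{7}  so sig = [2:2]
  • {2,5,6}:  v_{2} + v_{5} + v_{6} = 0  so sig = [3:]
  • {0,2,6}:  v_{0} + v_{2} + v_{6} = v_{4}  so sig = [3:1]
  • {1,5,6}:  v_{1} + v_{5} + v_{6} = v_{7}  so sig = [3:1]
  • {1,5,7}:  v_{1} + v_{5} + v_{7} = v_{3}  so sig = [3:1]

Hence PRS(X_Σ) =
    [2:]
    [2:1]
    [2:1]
    [2:1]
    [2:1]
    [2:1,1]
    [2:1,1]
    [2:1,2]
    [2:1,2]
    [2:2]
    [3:]
    [3:1]
    [3:1]
    [3:1]


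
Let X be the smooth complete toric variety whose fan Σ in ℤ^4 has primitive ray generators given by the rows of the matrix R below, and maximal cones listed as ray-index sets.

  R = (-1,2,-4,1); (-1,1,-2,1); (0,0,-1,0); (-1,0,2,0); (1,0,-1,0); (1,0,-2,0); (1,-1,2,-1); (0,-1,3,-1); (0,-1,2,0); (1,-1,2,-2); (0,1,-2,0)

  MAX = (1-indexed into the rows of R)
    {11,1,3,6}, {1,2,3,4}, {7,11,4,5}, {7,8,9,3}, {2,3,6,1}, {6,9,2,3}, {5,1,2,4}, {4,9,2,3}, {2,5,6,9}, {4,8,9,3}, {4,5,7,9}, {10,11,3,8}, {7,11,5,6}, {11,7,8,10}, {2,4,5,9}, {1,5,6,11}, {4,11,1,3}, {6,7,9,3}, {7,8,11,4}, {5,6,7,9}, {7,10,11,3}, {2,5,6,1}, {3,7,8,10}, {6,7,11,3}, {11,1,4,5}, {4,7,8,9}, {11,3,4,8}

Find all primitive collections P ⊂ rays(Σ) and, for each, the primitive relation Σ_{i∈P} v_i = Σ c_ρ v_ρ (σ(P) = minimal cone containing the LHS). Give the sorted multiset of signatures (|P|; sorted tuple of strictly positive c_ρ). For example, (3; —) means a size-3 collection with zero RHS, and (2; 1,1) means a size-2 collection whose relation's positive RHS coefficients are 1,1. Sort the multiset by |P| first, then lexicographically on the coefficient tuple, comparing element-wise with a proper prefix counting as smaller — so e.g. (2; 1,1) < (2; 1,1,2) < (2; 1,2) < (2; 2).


Δ(Σ) — 11 vertices, 19 min non-faces:

  {2,7}:  v_{2} + v_{7} = 0  ⇒ sig = (2; —)
  {4,6}:  v_{4} + v_{6} = 0  ⇒ sig = (2; —)
  {9,11}:  v_{9} + v_{11} = 0  ⇒ sig = (2; —)
  {1,7}:  v_{1} + v_{7} = v_{11}  ⇒ sig = (2; 1)
  {1,9}:  v_{1} + v_{9} = v_{2}  ⇒ sig = (2; 1)
  {2,11}:  v_{2} + v_{11} = v_{1}  ⇒ sig = (2; 1)
  {3,5}:  v_{3} + v_{5} = v_{6}  ⇒ sig = (2; 1)
  {5,8}:  v_{5} + v_{8} = v_{7}  ⇒ sig = (2; 1)
  {2,8}:  v_{2} + v_{8} = v_{3} + v_{4}  ⇒ sig = (2; 1,1)
  {6,8}:  v_{6} + v_{8} = v_{3} + v_{7}  ⇒ sig = (2; 1,1)
  {1,8}:  v_{1} + v_{8} = v_{3} + v_{4} + v_{11}  ⇒ sig = (2; 1,1,1)
  {2,10}:  v_{2} + v_{10} = v_{3} + v_{8} + v_{11}  ⇒ sig = (2; 1,1,1)
  {9,10}:  v_{9} + v_{10} = v_{3} + v_{7} + v_{8}  ⇒ sig = (2; 1,1,1)
  {1,10}:  v_{1} + v_{10} = v_{3} + v_{8} + 2·v_{11}  ⇒ sig = (2; 1,1,2)
  {5,10}:  v_{5} + v_{10} = v_{3} + 2·v_{7} + v_{11}  ⇒ sig = (2; 1,1,2)
  {4,10}:  v_{4} + v_{10} = 2·v_{8} + v_{11}  ⇒ sig = (2; 1,2)
  {6,10}:  v_{6} + v_{10} = 2·v_{3} + 2·v_{7} + v_{11}  ⇒ sig = (2; 1,2,2)
  {3,4,7}:  v_{3} + v_{4} + v_{7} = v_{8}  ⇒ sig = (3; 1)
  {3,7,8,11}:  v_{3} + v_{7} + v_{8} + v_{11} = v_{10}  ⇒ sig = (4; 1)

Sorted signature multiset PRS(X):
{ (2; —) ×3,  (2; 1) ×5,  (2; 1,1) ×2,  (2; 1,1,1) ×3,  (2; 1,1,2) ×2,  (2; 1,2),  (2; 1,2,2),  (3; 1),  (4; 1) }


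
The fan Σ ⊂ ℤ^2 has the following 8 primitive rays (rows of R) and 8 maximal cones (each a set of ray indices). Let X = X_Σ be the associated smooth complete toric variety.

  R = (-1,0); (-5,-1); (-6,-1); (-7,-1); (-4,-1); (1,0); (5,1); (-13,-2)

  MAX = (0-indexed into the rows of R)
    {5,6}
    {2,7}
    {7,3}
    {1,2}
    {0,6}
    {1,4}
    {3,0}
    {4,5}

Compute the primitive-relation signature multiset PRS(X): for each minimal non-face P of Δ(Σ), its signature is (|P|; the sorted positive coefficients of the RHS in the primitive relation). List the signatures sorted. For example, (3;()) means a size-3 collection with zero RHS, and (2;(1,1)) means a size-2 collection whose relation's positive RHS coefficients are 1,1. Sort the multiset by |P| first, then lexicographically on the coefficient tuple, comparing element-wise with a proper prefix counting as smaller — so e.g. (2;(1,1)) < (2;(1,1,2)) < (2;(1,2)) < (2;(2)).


Minimal non-faces — 20 found among 8 rays, 8 max cones:

  P = {0,5}:  v_{0} + v_{5} = 0  ⇒ sig = (2;())
  P = {1,6}:  v_{1} + v_{6} = 0  ⇒ sig = (2;())
  P = {0,1}:  v_{0} + v_{1} = v_{2}  ⇒ sig = (2;(1))
  P = {0,2}:  v_{0} + v_{2} = v_{3}  ⇒ sig = (2;(1))
  P = {0,4}:  v_{0} + v_{4} = v_{1}  ⇒ sig = (2;(1))
  P = {1,5}:  v_{1} + v_{5} = v_{4}  ⇒ sig = (2;(1))
  P = {2,3}:  v_{2} + v_{3} = v_{7}  ⇒ sig = (2;(1))
  P = {2,5}:  v_{2} + v_{5} = v_{1}  ⇒ sig = (2;(1))
  P = {2,6}:  v_{2} + v_{6} = v_{0}  ⇒ sig = (2;(1))
  P = {3,5}:  v_{3} + v_{5} = v_{2}  ⇒ sig = (2;(1))
  P = {4,6}:  v_{4} + v_{6} = v_{5}  ⇒ sig = (2;(1))
  P = {3,4}:  v_{3} + v_{4} = v_{1} + v_{2}  ⇒ sig = (2;(1,1))
  P = {6,7}:  v_{6} + v_{7} = v_{0} + v_{3}  ⇒ sig = (2;(1,1))
  P = {4,7}:  v_{4} + v_{7} = v_{1} + 2·v_{2}  ⇒ sig = (2;(1,2))
  P = {0,7}:  v_{0} + v_{7} = 2·v_{3}  ⇒ sig = (2;(2))
  P = {1,3}:  v_{1} + v_{3} = 2·v_{2}  ⇒ sig = (2;(2))
  P = {2,4}:  v_{2} + v_{4} = 2·v_{1}  ⇒ sig = (2;(2))
  P = {3,6}:  v_{3} + v_{6} = 2·v_{0}  ⇒ sig = (2;(2))
  P = {5,7}:  v_{5} + v_{7} = 2·v_{2}  ⇒ sig = (2;(2))
  P = {1,7}:  v_{1} + v_{7} = 3·v_{2}  ⇒ sig = (2;(3))

Hence PRS(X_Σ) =
{ (2;()) ×2,  (2;(1)) ×9,  (2;(1,1)) ×2,  (2;(1,2)),  (2;(2)) ×5,  (2;(3)) }


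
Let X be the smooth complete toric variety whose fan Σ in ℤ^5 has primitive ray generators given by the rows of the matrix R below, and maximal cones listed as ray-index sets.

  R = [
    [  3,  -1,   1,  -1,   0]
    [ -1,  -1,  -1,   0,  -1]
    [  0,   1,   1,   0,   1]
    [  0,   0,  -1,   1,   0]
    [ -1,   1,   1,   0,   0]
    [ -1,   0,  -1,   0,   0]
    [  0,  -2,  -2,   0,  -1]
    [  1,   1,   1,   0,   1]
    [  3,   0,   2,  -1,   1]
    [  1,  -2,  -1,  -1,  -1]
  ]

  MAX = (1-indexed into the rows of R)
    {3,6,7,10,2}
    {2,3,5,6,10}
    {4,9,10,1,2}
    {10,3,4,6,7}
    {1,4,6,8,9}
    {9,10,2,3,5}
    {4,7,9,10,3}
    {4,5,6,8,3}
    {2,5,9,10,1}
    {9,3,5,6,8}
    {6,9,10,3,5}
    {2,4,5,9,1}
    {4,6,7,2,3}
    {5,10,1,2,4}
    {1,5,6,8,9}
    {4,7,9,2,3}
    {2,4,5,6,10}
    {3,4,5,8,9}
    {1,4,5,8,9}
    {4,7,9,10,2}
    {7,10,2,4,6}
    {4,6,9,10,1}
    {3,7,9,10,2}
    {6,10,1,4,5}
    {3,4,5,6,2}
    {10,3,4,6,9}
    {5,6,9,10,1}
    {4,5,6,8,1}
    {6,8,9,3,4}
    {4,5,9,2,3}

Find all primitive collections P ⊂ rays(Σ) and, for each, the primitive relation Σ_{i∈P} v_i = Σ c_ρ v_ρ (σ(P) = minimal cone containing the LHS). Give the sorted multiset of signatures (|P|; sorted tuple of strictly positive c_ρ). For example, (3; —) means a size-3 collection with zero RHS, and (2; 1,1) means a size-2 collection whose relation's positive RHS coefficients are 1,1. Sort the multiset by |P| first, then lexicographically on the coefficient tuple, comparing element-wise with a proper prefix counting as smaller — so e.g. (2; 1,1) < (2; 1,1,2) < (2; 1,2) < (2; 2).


Σ has 13 primitive collections:

  P = {2,8}:  v_{2} + v_{8} = 0  so sig = (2; —)
  P = {1,3}:  v_{1} + v_{3} = v_{9}  so sig = (2; 1)
  P = {5,7}:  v_{5} + v_{7} = v_{2}  so sig = (2; 1)
  P = {8,10}:  v_{8} + v_{10} = v_{1} + v_{6}  so sig = (2; 1,1)
  P = {7,8}:  v_{7} + v_{8} = v_{3} + v_{4} + v_{10}  so sig = (2; 1,1,1)
  P = {1,7}:  v_{1} + v_{7} = v_{2} + v_{4} + v_{9} + v_{10}  so sig = (2; 1,1,1,1)
  P = {1,2,6}:  v_{1} + v_{2} + v_{6} = v_{10}  so sig = (3; 1)
  P = {2,6,9}:  v_{2} + v_{6} + v_{9} = v_{3} + v_{10}  so sig = (3; 1,1)
  P = {6,7,9}:  v_{6} + v_{7} + v_{9} = 2·v_{3} + v_{4} + 2·v_{10}  so sig = (3; 1,2,2)
  P = {3,4,5,10}:  v_{3} + v_{4} + v_{5} + v_{10} = 0  so sig = (4; —)
  P = {2,3,4,10}:  v_{2} + v_{3} + v_{4} + v_{10} = v_{7}  so sig = (4; 1)
  P = {4,5,6,9}:  v_{4} + v_{5} + v_{6} + v_{9} = v_{8}  so sig = (4; 1)
  P = {4,5,9,10}:  v_{4} + v_{5} + v_{9} + v_{10} = v_{1}  so sig = (4; 1)

Hence PRS(X_Σ) =
    (2; —)
    (2; 1)
    (2; 1)
    (2; 1,1)
    (2; 1,1,1)
    (2; 1,1,1,1)
    (3; 1)
    (3; 1,1)
    (3; 1,2,2)
    (4; —)
    (4; 1)
    (4; 1)
    (4; 1)


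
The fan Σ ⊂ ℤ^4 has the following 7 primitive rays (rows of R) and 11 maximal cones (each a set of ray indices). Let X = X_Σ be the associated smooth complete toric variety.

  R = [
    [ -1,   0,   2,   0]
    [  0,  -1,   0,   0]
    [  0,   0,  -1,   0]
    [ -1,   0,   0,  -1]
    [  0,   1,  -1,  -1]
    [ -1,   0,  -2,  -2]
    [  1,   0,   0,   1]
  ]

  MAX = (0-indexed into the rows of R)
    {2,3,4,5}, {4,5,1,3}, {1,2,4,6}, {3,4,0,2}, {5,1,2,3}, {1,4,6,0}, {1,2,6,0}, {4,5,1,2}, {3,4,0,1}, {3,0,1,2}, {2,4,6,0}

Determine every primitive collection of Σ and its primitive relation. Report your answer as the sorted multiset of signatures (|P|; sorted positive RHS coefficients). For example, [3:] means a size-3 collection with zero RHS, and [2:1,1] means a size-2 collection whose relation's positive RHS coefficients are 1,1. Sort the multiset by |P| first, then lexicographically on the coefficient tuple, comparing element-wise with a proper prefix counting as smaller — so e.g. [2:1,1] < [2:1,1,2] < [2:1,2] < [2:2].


5 collections generate NE(X_Σ); each relation:

  {3,6}:  v_{3} + v_{6} = 0 — sig = [2:]
  {5,6}:  v_{5} + v_{6} = v_{1} + v_{2} + v_{4} — sig = [2:1,1,1]
  {0,5}:  v_{0} + v_{5} = 2·v_{3} — sig = [2:2]
  {0,1,2,4}:  v_{0} + v_{1} + v_{2} + v_{4} = v_{3} — sig = [4:1]
  {1,2,3,4}:  v_{1} + v_{2} + v_{3} + v_{4} = v_{5} — sig = [4:1]

Sorted signature multiset PRS(X):
[[2:], [2:1,1,1], [2:2], [4:1], [4:1]]


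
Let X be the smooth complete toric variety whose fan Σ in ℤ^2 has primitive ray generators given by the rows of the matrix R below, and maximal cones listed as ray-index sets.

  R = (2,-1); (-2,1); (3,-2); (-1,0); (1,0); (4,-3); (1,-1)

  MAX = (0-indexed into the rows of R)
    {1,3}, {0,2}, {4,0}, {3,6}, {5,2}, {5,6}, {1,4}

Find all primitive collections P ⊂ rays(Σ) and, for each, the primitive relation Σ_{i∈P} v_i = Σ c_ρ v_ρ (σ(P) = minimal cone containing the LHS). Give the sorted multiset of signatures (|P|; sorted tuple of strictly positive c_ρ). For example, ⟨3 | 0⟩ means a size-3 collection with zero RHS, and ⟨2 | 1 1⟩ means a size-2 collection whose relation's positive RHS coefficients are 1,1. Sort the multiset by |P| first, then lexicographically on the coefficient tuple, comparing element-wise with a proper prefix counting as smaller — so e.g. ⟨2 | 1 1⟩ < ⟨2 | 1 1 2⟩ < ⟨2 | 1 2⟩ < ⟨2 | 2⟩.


14 collections generate NE(X_Σ); each relation:

  P = {0,1}:  v_{0} + v_{1} = 0  →  sig = ⟨2 | 0⟩
  P = {3,4}:  v_{3} + v_{4} = 0  →  sig = ⟨2 | 0⟩
  P = {0,3}:  v_{0} + v_{3} = v_{6}  →  sig = ⟨2 | 1⟩
  P = {0,6}:  v_{0} + v_{6} = v_{2}  →  sig = ⟨2 | 1⟩
  P = {1,2}:  v_{1} + v_{2} = v_{6}  →  sig = ⟨2 | 1⟩
  P = {1,6}:  v_{1} + v_{6} = v_{3}  →  sig = ⟨2 | 1⟩
  P = {2,6}:  v_{2} + v_{6} = v_{5}  →  sig = ⟨2 | 1⟩
  P = {4,6}:  v_{4} + v_{6} = v_{0}  →  sig = ⟨2 | 1⟩
  P = {4,5}:  v_{4} + v_{5} = v_{0} + v_{2}  →  sig = ⟨2 | 1 1⟩
  P = {0,5}:  v_{0} + v_{5} = 2·v_{2}  →  sig = ⟨2 | 2⟩
  P = {1,5}:  v_{1} + v_{5} = 2·v_{6}  →  sig = ⟨2 | 2⟩
  P = {2,3}:  v_{2} + v_{3} = 2·v_{6}  →  sig = ⟨2 | 2⟩
  P = {2,4}:  v_{2} + v_{4} = 2·v_{0}  →  sig = ⟨2 | 2⟩
  P = {3,5}:  v_{3} + v_{5} = 3·v_{6}  →  sig = ⟨2 | 3⟩

Sorted signature multiset PRS(X):
    ⟨2 | 0⟩
    ⟨2 | 0⟩
    ⟨2 | 1⟩
    ⟨2 | 1⟩
    ⟨2 | 1⟩
    ⟨2 | 1⟩
    ⟨2 | 1⟩
    ⟨2 | 1⟩
    ⟨2 | 1 1⟩
    ⟨2 | 2⟩
    ⟨2 | 2⟩
    ⟨2 | 2⟩
    ⟨2 | 2⟩
    ⟨2 | 3⟩


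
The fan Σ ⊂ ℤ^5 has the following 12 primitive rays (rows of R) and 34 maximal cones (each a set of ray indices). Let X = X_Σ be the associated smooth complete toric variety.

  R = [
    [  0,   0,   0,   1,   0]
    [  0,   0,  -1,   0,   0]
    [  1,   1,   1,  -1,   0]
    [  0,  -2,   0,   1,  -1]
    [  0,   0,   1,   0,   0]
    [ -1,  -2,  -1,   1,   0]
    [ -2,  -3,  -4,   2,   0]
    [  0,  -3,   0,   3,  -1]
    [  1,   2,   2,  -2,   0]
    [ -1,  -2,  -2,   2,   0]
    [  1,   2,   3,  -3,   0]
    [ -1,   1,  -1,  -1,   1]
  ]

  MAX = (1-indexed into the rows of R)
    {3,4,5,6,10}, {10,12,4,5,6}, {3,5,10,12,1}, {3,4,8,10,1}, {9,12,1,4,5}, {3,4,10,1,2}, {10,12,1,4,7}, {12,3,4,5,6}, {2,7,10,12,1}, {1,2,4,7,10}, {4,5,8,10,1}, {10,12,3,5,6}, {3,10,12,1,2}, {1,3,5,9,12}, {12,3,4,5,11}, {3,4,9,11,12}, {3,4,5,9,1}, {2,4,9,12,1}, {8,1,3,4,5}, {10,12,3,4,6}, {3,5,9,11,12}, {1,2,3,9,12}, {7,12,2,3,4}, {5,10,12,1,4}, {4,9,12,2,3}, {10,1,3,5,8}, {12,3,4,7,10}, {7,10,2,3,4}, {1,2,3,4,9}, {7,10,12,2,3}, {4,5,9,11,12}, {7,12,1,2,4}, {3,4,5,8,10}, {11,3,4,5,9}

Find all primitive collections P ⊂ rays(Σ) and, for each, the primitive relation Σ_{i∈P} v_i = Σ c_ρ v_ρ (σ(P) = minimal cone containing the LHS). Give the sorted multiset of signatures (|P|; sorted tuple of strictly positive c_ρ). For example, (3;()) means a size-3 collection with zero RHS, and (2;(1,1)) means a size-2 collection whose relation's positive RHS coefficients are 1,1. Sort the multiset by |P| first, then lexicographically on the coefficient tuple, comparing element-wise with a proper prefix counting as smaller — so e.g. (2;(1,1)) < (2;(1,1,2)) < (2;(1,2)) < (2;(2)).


Δ(Σ) — 12 vertices, 25 min non-faces:

  P = {2,5}:  v_{2} + v_{5} = 0 — sig = (2;())
  P = {9,10}:  v_{9} + v_{10} = 0 — sig = (2;())
  P = {1,6}:  v_{1} + v_{6} = v_{5} + v_{10} — sig = (2;(1,1))
  P = {1,11}:  v_{1} + v_{11} = v_{5} + v_{9} — sig = (2;(1,1))
  P = {8,12}:  v_{8} + v_{12} = v_{5} + v_{10} — sig = (2;(1,1))
  P = {5,7}:  v_{5} + v_{7} = v_{4} + v_{10} + v_{12} — sig = (2;(1,1,1))
  P = {7,9}:  v_{7} + v_{9} = v_{2} + v_{4} + v_{12} — sig = (2;(1,1,1))
  P = {2,6}:  v_{2} + v_{6} = v_{3} + v_{4} + v_{10} + v_{12} — sig = (2;(1,1,1,1))
  P = {2,8}:  v_{2} + v_{8} = v_{1} + v_{3} + v_{4} + v_{10} — sig = (2;(1,1,1,1))
  P = {2,11}:  v_{2} + v_{11} = v_{3} + v_{4} + v_{9} + v_{12} — sig = (2;(1,1,1,1))
  P = {6,9}:  v_{6} + v_{9} = v_{3} + v_{4} + v_{5} + v_{12} — sig = (2;(1,1,1,1))
  P = {8,9}:  v_{8} + v_{9} = v_{1} + v_{3} + v_{4} + v_{5} — sig = (2;(1,1,1,1))
  P = {10,11}:  v_{10} + v_{11} = v_{3} + v_{4} + v_{5} + v_{12} — sig = (2;(1,1,1,1))
  P = {8,11}:  v_{8} + v_{11} = v_{3} + v_{4} + 2·v_{5} — sig = (2;(1,1,2))
  P = {6,8}:  v_{6} + v_{8} = v_{3} + v_{4} + 2·v_{5} + 2·v_{10} — sig = (2;(1,1,2,2))
  P = {7,8}:  v_{7} + v_{8} = v_{4} + 2·v_{10} — sig = (2;(1,2))
  P = {7,11}:  v_{7} + v_{11} = v_{3} + 2·v_{4} + 2·v_{12} — sig = (2;(1,2,2))
  P = {6,7}:  v_{6} + v_{7} = v_{3} + 2·v_{4} + 2·v_{10} + 2·v_{12} — sig = (2;(1,2,2,2))
  P = {6,11}:  v_{6} + v_{11} = 2·v_{3} + 2·v_{4} + 2·v_{5} + 2·v_{12} — sig = (2;(2,2,2,2))
  P = {1,3,7}:  v_{1} + v_{3} + v_{7} = v_{2} + v_{10} — sig = (3;(1,1))
  P = {1,3,4,12}:  v_{1} + v_{3} + v_{4} + v_{12} = 0 — sig = (4;())
  P = {2,4,10,12}:  v_{2} + v_{4} + v_{10} + v_{12} = v_{7} — sig = (4;(1))
  P = {1,3,4,5,10}:  v_{1} + v_{3} + v_{4} + v_{5} + v_{10} = v_{8} — sig = (5;(1))
  P = {3,4,5,9,12}:  v_{3} + v_{4} + v_{5} + v_{9} + v_{12} = v_{11} — sig = (5;(1))
  P = {3,4,5,10,12}:  v_{3} + v_{4} + v_{5} + v_{10} + v_{12} = v_{6} — sig = (5;(1))

Sorted signature multiset PRS(X):
{ (2;()) ×2,  (2;(1,1)) ×3,  (2;(1,1,1)) ×2,  (2;(1,1,1,1)) ×6,  (2;(1,1,2)),  (2;(1,1,2,2)),  (2;(1,2)),  (2;(1,2,2)),  (2;(1,2,2,2)),  (2;(2,2,2,2)),  (3;(1,1)),  (4;()),  (4;(1)),  (5;(1)) ×3 }


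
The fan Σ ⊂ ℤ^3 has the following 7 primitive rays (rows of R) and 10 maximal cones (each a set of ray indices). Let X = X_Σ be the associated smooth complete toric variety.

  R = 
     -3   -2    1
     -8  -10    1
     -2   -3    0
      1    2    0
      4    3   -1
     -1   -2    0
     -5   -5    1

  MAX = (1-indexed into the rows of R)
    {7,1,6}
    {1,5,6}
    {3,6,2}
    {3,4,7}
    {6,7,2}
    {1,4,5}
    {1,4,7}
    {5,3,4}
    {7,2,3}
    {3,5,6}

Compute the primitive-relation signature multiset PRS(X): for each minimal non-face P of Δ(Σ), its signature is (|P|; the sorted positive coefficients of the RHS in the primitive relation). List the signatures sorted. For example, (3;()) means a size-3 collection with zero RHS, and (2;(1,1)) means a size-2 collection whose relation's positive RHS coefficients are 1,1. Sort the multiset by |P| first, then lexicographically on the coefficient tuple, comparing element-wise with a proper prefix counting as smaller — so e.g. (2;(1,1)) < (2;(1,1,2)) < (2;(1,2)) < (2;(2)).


Primitive collections (7):

  P = {4,6}:  v_{4} + v_{6} = 0 — sig = (2;())
  P = {1,3}:  v_{1} + v_{3} = v_{7} — sig = (2;(1))
  P = {5,7}:  v_{5} + v_{7} = v_{6} — sig = (2;(1))
  P = {2,4}:  v_{2} + v_{4} = v_{3} + v_{7} — sig = (2;(1,1))
  P = {1,2}:  v_{1} + v_{2} = v_{6} + 2·v_{7} — sig = (2;(1,2))
  P = {2,5}:  v_{2} + v_{5} = v_{3} + 2·v_{6} — sig = (2;(1,2))
  P = {3,6,7}:  v_{3} + v_{6} + v_{7} = v_{2} — sig = (3;(1))

so the primitive-relation signature multiset is
[(2;()), (2;(1)), (2;(1)), (2;(1,1)), (2;(1,2)), (2;(1,2)), (3;(1))]


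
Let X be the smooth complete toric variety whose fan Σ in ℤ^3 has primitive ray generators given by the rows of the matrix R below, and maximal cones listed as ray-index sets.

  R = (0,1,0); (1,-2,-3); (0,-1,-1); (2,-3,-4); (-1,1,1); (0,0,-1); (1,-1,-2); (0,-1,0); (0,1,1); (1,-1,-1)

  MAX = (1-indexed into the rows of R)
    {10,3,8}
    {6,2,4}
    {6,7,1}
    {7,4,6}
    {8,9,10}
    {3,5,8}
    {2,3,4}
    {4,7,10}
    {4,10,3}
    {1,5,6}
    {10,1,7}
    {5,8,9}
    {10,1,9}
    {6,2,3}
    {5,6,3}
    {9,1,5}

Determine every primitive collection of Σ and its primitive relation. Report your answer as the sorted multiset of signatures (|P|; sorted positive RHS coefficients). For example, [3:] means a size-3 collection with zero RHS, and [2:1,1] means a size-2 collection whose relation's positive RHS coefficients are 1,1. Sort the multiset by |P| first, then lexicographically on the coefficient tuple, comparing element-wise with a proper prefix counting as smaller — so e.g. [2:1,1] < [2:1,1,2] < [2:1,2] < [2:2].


|primitive collections| = 22. Relations:

  • {1,8}:  v_{1} + v_{8} = 0 ; sig = [2:]
  • {3,9}:  v_{3} + v_{9} = 0 ; sig = [2:]
  • {5,10}:  v_{5} + v_{10} = 0 ; sig = [2:]
  • {1,3}:  v_{1} + v_{3} = v_{6} ; sig = [2:1]
  • {2,9}:  v_{2} + v_{9} = v_{7} ; sig = [2:1]
  • {2,10}:  v_{2} + v_{10} = v_{4} ; sig = [2:1]
  • {3,7}:  v_{3} + v_{7} = v_{2} ; sig = [2:1]
  • {4,5}:  v_{4} + v_{5} = v_{2} ; sig = [2:1]
  • {5,7}:  v_{5} + v_{7} = v_{6} ; sig = [2:1]
  • {6,8}:  v_{6} + v_{8} = v_{3} ; sig = [2:1]
  • {6,9}:  v_{6} + v_{9} = v_{1} ; sig = [2:1]
  • {6,10}:  v_{6} + v_{10} = v_{7} ; sig = [2:1]
  • {1,2}:  v_{1} + v_{2} = v_{6} + v_{7} ; sig = [2:1,1]
  • {2,5}:  v_{2} + v_{5} = v_{3} + v_{6} ; sig = [2:1,1]
  • {2,7}:  v_{2} + v_{7} = v_{4} + v_{6} ; sig = [2:1,1]
  • {4,9}:  v_{4} + v_{9} = v_{7} + v_{10} ; sig = [2:1,1]
  • {7,8}:  v_{7} + v_{8} = v_{3} + v_{10} ; sig = [2:1,1]
  • {7,9}:  v_{7} + v_{9} = v_{1} + v_{10} ; sig = [2:1,1]
  • {2,8}:  v_{2} + v_{8} = 2·v_{3} + v_{10} ; sig = [2:1,2]
  • {1,4}:  v_{1} + v_{4} = 2·v_{7} ; sig = [2:2]
  • {4,8}:  v_{4} + v_{8} = 2·v_{3} + 2·v_{10} ; sig = [2:2,2]
  • {3,4,6}:  v_{3} + v_{4} + v_{6} = 2·v_{2} ; sig = [3:2]

Signatures (|P|; sorted positive RHS coefficients), sorted:
{ [2:] ×3,  [2:1] ×9,  [2:1,1] ×6,  [2:1,2],  [2:2],  [2:2,2],  [3:2] }


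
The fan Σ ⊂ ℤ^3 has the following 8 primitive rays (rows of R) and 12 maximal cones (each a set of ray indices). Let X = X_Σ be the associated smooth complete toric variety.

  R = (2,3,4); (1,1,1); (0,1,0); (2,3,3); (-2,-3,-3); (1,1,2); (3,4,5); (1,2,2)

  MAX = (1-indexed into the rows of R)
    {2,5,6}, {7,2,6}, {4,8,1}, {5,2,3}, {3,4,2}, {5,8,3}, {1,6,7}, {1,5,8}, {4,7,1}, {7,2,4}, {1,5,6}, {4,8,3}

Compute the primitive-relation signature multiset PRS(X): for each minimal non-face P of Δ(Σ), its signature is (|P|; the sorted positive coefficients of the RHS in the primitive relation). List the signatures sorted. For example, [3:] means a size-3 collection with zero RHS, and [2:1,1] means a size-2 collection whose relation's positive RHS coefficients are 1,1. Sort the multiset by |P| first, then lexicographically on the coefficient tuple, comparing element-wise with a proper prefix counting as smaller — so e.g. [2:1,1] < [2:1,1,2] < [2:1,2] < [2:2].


10 collections generate NE(X_Σ); each relation:

  P = {4,5}:  v_{4} + v_{5} = 0  so sig = [2:]
  P = {1,2}:  v_{1} + v_{2} = v_{7}  so sig = [2:1]
  P = {2,8}:  v_{2} + v_{8} = v_{4}  so sig = [2:1]
  P = {3,6}:  v_{3} + v_{6} = v_{8}  so sig = [2:1]
  P = {4,6}:  v_{4} + v_{6} = v_{7}  so sig = [2:1]
  P = {5,7}:  v_{5} + v_{7} = v_{6}  so sig = [2:1]
  P = {6,8}:  v_{6} + v_{8} = v_{1}  so sig = [2:1]
  P = {3,7}:  v_{3} + v_{7} = v_{4} + v_{8}  so sig = [2:1,1]
  P = {7,8}:  v_{7} + v_{8} = v_{1} + v_{4}  so sig = [2:1,1]
  P = {1,3}:  v_{1} + v_{3} = 2·v_{8}  so sig = [2:2]

Signatures (|P|; sorted positive RHS coefficients), sorted:
    |P|=2: 10 collections, coeffs (), (1), (1), (1), (1), (1), (1), (1,1), (1,1), (2)


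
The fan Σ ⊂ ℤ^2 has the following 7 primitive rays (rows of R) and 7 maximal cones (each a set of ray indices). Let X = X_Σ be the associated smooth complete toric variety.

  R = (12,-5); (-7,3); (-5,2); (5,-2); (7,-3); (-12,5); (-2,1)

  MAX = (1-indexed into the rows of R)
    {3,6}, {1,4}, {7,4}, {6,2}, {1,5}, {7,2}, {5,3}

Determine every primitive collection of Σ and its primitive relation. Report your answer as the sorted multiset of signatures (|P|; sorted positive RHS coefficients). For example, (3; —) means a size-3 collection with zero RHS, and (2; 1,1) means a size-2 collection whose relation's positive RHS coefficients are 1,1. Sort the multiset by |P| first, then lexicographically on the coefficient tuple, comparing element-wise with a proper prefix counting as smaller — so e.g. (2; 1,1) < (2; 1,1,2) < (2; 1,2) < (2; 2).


Σ has 14 primitive collections:

  P={1,6}:  v_{1} + v_{6} = 0  ⇒ sig = (2; —)
  P={2,5}:  v_{2} + v_{5} = 0  ⇒ sig = (2; —)
  P={3,4}:  v_{3} + v_{4} = 0  ⇒ sig = (2; —)
  P={1,2}:  v_{1} + v_{2} = v_{4}  ⇒ sig = (2; 1)
  P={1,3}:  v_{1} + v_{3} = v_{5}  ⇒ sig = (2; 1)
  P={2,3}:  v_{2} + v_{3} = v_{6}  ⇒ sig = (2; 1)
  P={2,4}:  v_{2} + v_{4} = v_{7}  ⇒ sig = (2; 1)
  P={3,7}:  v_{3} + v_{7} = v_{2}  ⇒ sig = (2; 1)
  P={4,5}:  v_{4} + v_{5} = v_{1}  ⇒ sig = (2; 1)
  P={4,6}:  v_{4} + v_{6} = v_{2}  ⇒ sig = (2; 1)
  P={5,6}:  v_{5} + v_{6} = v_{3}  ⇒ sig = (2; 1)
  P={5,7}:  v_{5} + v_{7} = v_{4}  ⇒ sig = (2; 1)
  P={1,7}:  v_{1} + v_{7} = 2·v_{4}  ⇒ sig = (2; 2)
  P={6,7}:  v_{6} + v_{7} = 2·v_{2}  ⇒ sig = (2; 2)

Sorted signature multiset PRS(X):
    (2; —)
    (2; —)
    (2; —)
    (2; 1)
    (2; 1)
    (2; 1)
    (2; 1)
    (2; 1)
    (2; 1)
    (2; 1)
    (2; 1)
    (2; 1)
    (2; 2)
    (2; 2)


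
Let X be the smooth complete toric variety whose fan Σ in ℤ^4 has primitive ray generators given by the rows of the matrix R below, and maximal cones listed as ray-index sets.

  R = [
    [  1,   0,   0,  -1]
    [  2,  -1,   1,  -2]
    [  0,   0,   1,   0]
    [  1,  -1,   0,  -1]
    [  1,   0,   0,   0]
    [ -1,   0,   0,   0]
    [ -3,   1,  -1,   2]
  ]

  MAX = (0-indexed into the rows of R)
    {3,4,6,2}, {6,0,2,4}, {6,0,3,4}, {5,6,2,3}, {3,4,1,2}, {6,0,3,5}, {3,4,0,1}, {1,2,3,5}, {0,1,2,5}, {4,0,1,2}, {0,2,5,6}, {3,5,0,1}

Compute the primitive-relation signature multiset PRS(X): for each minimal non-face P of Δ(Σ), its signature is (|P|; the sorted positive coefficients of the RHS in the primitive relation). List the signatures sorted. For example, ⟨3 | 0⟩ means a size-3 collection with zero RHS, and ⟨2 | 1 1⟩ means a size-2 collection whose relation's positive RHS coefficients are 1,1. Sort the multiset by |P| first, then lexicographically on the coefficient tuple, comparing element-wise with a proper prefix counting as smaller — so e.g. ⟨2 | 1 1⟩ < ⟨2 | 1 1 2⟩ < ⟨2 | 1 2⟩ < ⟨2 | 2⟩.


3 collections generate NE(X_Σ); each relation:

  P = {4,5}:  v_{4} + v_{5} = 0 — sig = ⟨2 | 0⟩
  P = {1,6}:  v_{1} + v_{6} = v_{5} — sig = ⟨2 | 1⟩
  P = {0,2,3}:  v_{0} + v_{2} + v_{3} = v_{1} — sig = ⟨3 | 1⟩

Sorted signature multiset PRS(X):
{ ⟨2 | 0⟩,  ⟨2 | 1⟩,  ⟨3 | 1⟩ }


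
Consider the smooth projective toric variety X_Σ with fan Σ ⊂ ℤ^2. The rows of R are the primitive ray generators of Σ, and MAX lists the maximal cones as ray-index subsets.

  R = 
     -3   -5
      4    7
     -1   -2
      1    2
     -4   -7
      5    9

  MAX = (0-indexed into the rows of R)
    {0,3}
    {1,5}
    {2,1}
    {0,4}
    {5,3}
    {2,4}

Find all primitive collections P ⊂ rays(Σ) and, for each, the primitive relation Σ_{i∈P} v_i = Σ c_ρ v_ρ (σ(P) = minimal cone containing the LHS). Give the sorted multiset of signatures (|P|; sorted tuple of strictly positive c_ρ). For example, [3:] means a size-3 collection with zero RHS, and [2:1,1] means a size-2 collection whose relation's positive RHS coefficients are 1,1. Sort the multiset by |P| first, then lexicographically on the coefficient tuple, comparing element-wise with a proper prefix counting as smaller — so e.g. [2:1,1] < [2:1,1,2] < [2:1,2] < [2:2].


The 9 primitive collections of Σ (r=6, n=2):

  P = {1,4}:  v_{1} + v_{4} = 0  →  sig = [2:]
  P = {2,3}:  v_{2} + v_{3} = 0  →  sig = [2:]
  P = {0,1}:  v_{0} + v_{1} = v_{3}  →  sig = [2:1]
  P = {0,2}:  v_{0} + v_{2} = v_{4}  →  sig = [2:1]
  P = {1,3}:  v_{1} + v_{3} = v_{5}  →  sig = [2:1]
  P = {2,5}:  v_{2} + v_{5} = v_{1}  →  sig = [2:1]
  P = {3,4}:  v_{3} + v_{4} = v_{0}  →  sig = [2:1]
  P = {4,5}:  v_{4} + v_{5} = v_{3}  →  sig = [2:1]
  P = {0,5}:  v_{0} + v_{5} = 2·v_{3}  →  sig = [2:2]

Hence PRS(X_Σ) =
    [2:]
    [2:]
    [2:1]
    [2:1]
    [2:1]
    [2:1]
    [2:1]
    [2:1]
    [2:2]


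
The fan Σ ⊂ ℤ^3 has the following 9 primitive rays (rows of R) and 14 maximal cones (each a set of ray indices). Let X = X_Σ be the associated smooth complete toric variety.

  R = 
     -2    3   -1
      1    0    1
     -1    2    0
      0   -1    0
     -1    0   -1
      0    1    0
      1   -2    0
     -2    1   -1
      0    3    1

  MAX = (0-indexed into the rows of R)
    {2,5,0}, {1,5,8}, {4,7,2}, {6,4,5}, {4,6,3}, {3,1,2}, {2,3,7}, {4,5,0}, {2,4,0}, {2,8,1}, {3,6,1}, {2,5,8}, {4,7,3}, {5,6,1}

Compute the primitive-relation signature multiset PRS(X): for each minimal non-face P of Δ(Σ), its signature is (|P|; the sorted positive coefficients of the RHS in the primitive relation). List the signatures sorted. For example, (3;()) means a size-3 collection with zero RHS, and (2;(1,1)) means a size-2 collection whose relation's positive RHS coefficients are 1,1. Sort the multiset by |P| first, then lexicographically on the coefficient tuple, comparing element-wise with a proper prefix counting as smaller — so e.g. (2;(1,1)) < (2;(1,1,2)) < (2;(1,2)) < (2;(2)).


Σ has 18 primitive collections:

  P = {1,4}:  v_{1} + v_{4} = 0  so sig = (2;())
  P = {2,6}:  v_{2} + v_{6} = 0  so sig = (2;())
  P = {3,5}:  v_{3} + v_{5} = 0  so sig = (2;())
  P = {0,1}:  v_{0} + v_{1} = v_{2} + v_{5}  so sig = (2;(1,1))
  P = {0,3}:  v_{0} + v_{3} = v_{2} + v_{4}  so sig = (2;(1,1))
  P = {0,6}:  v_{0} + v_{6} = v_{4} + v_{5}  so sig = (2;(1,1))
  P = {1,7}:  v_{1} + v_{7} = v_{2} + v_{3}  so sig = (2;(1,1))
  P = {3,8}:  v_{3} + v_{8} = v_{1} + v_{2}  so sig = (2;(1,1))
  P = {4,8}:  v_{4} + v_{8} = v_{2} + v_{5}  so sig = (2;(1,1))
  P = {5,7}:  v_{5} + v_{7} = v_{2} + v_{4}  so sig = (2;(1,1))
  P = {6,7}:  v_{6} + v_{7} = v_{3} + v_{4}  so sig = (2;(1,1))
  P = {6,8}:  v_{6} + v_{8} = v_{1} + v_{5}  so sig = (2;(1,1))
  P = {7,8}:  v_{7} + v_{8} = 2·v_{2}  so sig = (2;(2))
  P = {0,7}:  v_{0} + v_{7} = 2·v_{2} + 2·v_{4}  so sig = (2;(2,2))
  P = {0,8}:  v_{0} + v_{8} = 2·v_{2} + 2·v_{5}  so sig = (2;(2,2))
  P = {1,2,5}:  v_{1} + v_{2} + v_{5} = v_{8}  so sig = (3;(1))
  P = {2,3,4}:  v_{2} + v_{3} + v_{4} = v_{7}  so sig = (3;(1))
  P = {2,4,5}:  v_{2} + v_{4} + v_{5} = v_{0}  so sig = (3;(1))

Signatures (|P|; sorted positive RHS coefficients), sorted:
    (2;())
    (2;())
    (2;())
    (2;(1,1))
    (2;(1,1))
    (2;(1,1))
    (2;(1,1))
    (2;(1,1))
    (2;(1,1))
    (2;(1,1))
    (2;(1,1))
    (2;(1,1))
    (2;(2))
    (2;(2,2))
    (2;(2,2))
    (3;(1))
    (3;(1))
    (3;(1))


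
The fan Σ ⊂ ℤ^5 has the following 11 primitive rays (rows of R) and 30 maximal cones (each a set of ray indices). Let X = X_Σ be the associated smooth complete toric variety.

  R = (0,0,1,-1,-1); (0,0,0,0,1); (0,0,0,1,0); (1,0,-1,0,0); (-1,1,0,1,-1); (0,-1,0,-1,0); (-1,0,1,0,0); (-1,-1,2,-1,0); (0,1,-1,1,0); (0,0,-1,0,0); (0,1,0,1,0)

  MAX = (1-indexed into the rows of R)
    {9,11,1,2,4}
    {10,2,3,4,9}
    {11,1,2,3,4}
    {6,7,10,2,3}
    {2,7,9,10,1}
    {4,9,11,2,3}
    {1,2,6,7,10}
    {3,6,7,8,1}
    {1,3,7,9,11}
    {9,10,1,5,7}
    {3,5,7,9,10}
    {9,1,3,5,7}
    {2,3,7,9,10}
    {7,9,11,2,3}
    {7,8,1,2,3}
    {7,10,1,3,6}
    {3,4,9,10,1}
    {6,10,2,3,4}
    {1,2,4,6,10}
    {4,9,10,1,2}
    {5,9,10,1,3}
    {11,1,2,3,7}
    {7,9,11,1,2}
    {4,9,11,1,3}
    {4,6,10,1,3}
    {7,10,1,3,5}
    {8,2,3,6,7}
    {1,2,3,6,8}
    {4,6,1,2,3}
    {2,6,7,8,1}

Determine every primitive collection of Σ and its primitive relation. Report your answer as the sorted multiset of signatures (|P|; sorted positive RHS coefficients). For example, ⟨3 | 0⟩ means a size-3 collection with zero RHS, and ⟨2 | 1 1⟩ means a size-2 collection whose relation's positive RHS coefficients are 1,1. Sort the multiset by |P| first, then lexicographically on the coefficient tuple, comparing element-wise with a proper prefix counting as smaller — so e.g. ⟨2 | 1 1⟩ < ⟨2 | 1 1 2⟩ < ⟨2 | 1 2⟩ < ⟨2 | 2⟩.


Primitive collections (17):

  P = {4,7}:  v_{4} + v_{7} = 0  ⟹  sig = ⟨2 | 0⟩
  P = {6,11}:  v_{6} + v_{11} = 0  ⟹  sig = ⟨2 | 0⟩
  P = {6,9}:  v_{6} + v_{9} = v_{10}  ⟹  sig = ⟨2 | 1⟩
  P = {8,9}:  v_{8} + v_{9} = v_{7}  ⟹  sig = ⟨2 | 1⟩
  P = {10,11}:  v_{10} + v_{11} = v_{9}  ⟹  sig = ⟨2 | 1⟩
  P = {2,5}:  v_{2} + v_{5} = v_{7} + v_{9}  ⟹  sig = ⟨2 | 1 1⟩
  P = {8,10}:  v_{8} + v_{10} = v_{6} + v_{7}  ⟹  sig = ⟨2 | 1 1⟩
  P = {4,5}:  v_{4} + v_{5} = v_{1} + v_{3} + v_{9} + v_{10}  ⟹  sig = ⟨2 | 1 1 1 1⟩
  P = {4,8}:  v_{4} + v_{8} = v_{1} + v_{2} + v_{3} + v_{6}  ⟹  sig = ⟨2 | 1 1 1 1⟩
  P = {8,11}:  v_{8} + v_{11} = v_{1} + v_{2} + v_{3} + v_{7}  ⟹  sig = ⟨2 | 1 1 1 1⟩
  P = {5,6}:  v_{5} + v_{6} = v_{1} + v_{3} + v_{7} + 2·v_{10}  ⟹  sig = ⟨2 | 1 1 1 2⟩
  P = {5,8}:  v_{5} + v_{8} = v_{1} + v_{3} + 2·v_{7} + v_{10}  ⟹  sig = ⟨2 | 1 1 1 2⟩
  P = {5,11}:  v_{5} + v_{11} = v_{1} + v_{3} + v_{7} + 2·v_{9}  ⟹  sig = ⟨2 | 1 1 1 2⟩
  P = {1,2,3,10}:  v_{1} + v_{2} + v_{3} + v_{10} = 0  ⟹  sig = ⟨4 | 0⟩
  P = {1,2,3,9}:  v_{1} + v_{2} + v_{3} + v_{9} = v_{11}  ⟹  sig = ⟨4 | 1⟩
  P = {1,2,3,6,7}:  v_{1} + v_{2} + v_{3} + v_{6} + v_{7} = v_{8}  ⟹  sig = ⟨5 | 1⟩
  P = {1,3,7,9,10}:  v_{1} + v_{3} + v_{7} + v_{9} + v_{10} = v_{5}  ⟹  sig = ⟨5 | 1⟩

Signatures (|P|; sorted positive RHS coefficients), sorted:
[⟨2 | 0⟩, ⟨2 | 0⟩, ⟨2 | 1⟩, ⟨2 | 1⟩, ⟨2 | 1⟩, ⟨2 | 1 1⟩, ⟨2 | 1 1⟩, ⟨2 | 1 1 1 1⟩, ⟨2 | 1 1 1 1⟩, ⟨2 | 1 1 1 1⟩, ⟨2 | 1 1 1 2⟩, ⟨2 | 1 1 1 2⟩, ⟨2 | 1 1 1 2⟩, ⟨4 | 0⟩, ⟨4 | 1⟩, ⟨5 | 1⟩, ⟨5 | 1⟩]


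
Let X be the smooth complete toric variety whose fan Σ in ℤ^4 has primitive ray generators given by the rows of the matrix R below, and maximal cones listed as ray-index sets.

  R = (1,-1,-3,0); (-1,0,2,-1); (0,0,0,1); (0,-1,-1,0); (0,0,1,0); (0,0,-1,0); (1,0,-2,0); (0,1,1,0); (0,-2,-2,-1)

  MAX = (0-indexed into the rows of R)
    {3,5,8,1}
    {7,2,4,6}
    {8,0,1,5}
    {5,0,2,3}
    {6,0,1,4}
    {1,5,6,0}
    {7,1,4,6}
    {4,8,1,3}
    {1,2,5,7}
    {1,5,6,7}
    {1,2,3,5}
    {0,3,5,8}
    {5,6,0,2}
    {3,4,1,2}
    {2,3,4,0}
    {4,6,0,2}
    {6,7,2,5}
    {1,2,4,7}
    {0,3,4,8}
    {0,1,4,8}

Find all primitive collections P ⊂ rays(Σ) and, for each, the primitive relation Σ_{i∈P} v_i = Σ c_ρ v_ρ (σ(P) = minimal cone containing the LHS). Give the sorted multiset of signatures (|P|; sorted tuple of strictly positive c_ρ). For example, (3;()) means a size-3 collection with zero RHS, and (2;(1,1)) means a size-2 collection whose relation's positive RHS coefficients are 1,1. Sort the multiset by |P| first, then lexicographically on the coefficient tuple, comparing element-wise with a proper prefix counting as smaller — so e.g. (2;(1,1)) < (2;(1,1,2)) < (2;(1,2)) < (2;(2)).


|primitive collections| = 10. Relations:

  • {3,7}:  v_{3} + v_{7} = 0 ; sig = (2;())
  • {4,5}:  v_{4} + v_{5} = 0 ; sig = (2;())
  • {0,7}:  v_{0} + v_{7} = v_{6} ; sig = (2;(1))
  • {3,6}:  v_{3} + v_{6} = v_{0} ; sig = (2;(1))
  • {7,8}:  v_{7} + v_{8} = v_{0} + v_{1} ; sig = (2;(1,1))
  • {6,8}:  v_{6} + v_{8} = 2·v_{0} + v_{1} ; sig = (2;(1,2))
  • {2,8}:  v_{2} + v_{8} = 2·v_{3} ; sig = (2;(2))
  • {1,2,6}:  v_{1} + v_{2} + v_{6} = 0 ; sig = (3;())
  • {0,1,2}:  v_{0} + v_{1} + v_{2} = v_{3} ; sig = (3;(1))
  • {0,1,3}:  v_{0} + v_{1} + v_{3} = v_{8} ; sig = (3;(1))

Hence PRS(X_Σ) =
    (2;())
    (2;())
    (2;(1))
    (2;(1))
    (2;(1,1))
    (2;(1,2))
    (2;(2))
    (3;())
    (3;(1))
    (3;(1))
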